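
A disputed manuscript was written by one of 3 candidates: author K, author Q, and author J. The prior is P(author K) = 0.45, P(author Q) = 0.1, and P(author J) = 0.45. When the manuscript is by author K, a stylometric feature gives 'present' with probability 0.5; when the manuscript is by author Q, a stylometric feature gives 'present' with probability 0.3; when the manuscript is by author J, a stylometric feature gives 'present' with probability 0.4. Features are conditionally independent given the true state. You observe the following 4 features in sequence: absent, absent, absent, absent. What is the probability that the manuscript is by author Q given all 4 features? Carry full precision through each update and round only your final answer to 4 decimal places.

0.2174

After 'absent': normaliser = 0.5·0.4500 + 0.7·0.1000 + 0.6·0.4500; P(author K) ≈ 0.3982, P(author Q) ≈ 0.1239, P(author J) ≈ 0.4779
After 'absent': normaliser = 0.5·0.3982 + 0.7·0.1239 + 0.6·0.4779; P(author K) ≈ 0.3478, P(author Q) ≈ 0.1515, P(author J) ≈ 0.5008
After 'absent': normaliser = 0.5·0.3478 + 0.7·0.1515 + 0.6·0.5008; P(author K) ≈ 0.2996, P(author Q) ≈ 0.1827, P(author J) ≈ 0.5177
After 'absent': normaliser = 0.5·0.2996 + 0.7·0.1827 + 0.6·0.5177; P(author K) ≈ 0.2546, P(author Q) ≈ 0.2174, P(author J) ≈ 0.5280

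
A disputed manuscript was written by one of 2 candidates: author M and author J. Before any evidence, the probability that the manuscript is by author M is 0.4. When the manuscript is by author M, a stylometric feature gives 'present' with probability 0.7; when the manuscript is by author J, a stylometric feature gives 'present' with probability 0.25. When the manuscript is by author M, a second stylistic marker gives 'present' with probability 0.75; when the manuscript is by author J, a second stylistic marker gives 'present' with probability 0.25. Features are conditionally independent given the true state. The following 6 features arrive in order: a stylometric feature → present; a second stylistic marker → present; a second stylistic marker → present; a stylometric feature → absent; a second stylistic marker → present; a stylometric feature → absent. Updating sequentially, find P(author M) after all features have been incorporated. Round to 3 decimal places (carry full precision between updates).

0.890

Each posterior becomes the prior for the next update.
After a stylometric feature='present': P(author M) = 0.7·0.4000 / (0.7·0.4000 + 0.25·0.6000) ≈ 0.6512
After a second stylistic marker='present': P(author M) = 0.75·0.6512 / (0.75·0.6512 + 0.25·0.3488) ≈ 0.8485
After a second stylistic marker='present': P(author M) = 0.75·0.8485 / (0.75·0.8485 + 0.25·0.1515) ≈ 0.9438
After a stylometric feature='absent': P(author M) = 0.3·0.9438 / (0.3·0.9438 + 0.75·0.0562) ≈ 0.8705
After a second stylistic marker='present': P(author M) = 0.75·0.8705 / (0.75·0.8705 + 0.25·0.1295) ≈ 0.9527
After a stylometric feature='absent': P(author M) = 0.3·0.9527 / (0.3·0.9527 + 0.75·0.0473) ≈ 0.8897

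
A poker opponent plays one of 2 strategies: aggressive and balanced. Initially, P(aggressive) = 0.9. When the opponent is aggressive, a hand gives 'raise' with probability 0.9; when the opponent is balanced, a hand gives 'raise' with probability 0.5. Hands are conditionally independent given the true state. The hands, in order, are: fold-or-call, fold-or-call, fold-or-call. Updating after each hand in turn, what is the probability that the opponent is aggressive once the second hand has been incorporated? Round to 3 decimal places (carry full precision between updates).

0.265

After 'fold-or-call': P(aggressive) = 0.1·0.9000 / (0.1·0.9000 + 0.5·0.1000) ≈ 0.6429
After 'fold-or-call': P(aggressive) = 0.1·0.6429 / (0.1·0.6429 + 0.5·0.3571) ≈ 0.2647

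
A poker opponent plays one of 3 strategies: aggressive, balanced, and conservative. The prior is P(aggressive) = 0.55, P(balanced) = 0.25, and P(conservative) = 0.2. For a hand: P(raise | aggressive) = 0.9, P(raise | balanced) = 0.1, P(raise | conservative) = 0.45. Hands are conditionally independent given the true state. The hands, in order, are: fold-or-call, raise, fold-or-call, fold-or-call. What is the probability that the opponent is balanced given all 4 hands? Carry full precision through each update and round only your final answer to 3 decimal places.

Apply Bayes' rule sequentially, carrying P(balanced) forward.
After 'fold-or-call': normaliser = 0.1·0.5500 + 0.9·0.2500 + 0.55·0.2000; P(aggressive) ≈ 0.1410, P(balanced) ≈ 0.5769, P(conservative) ≈ 0.2821
After 'raise': normaliser = 0.9·0.1410 + 0.1·0.5769 + 0.45·0.2821; P(aggressive) ≈ 0.4074, P(balanced) ≈ 0.1852, P(conservative) ≈ 0.4074
After 'fold-or-call': normaliser = 0.1·0.4074 + 0.9·0.1852 + 0.55·0.4074; P(aggressive) ≈ 0.0944, P(balanced) ≈ 0.3863, P(conservative) ≈ 0.5193
After 'fold-or-call': normaliser = 0.1·0.0944 + 0.9·0.3863 + 0.55·0.5193; P(aggressive) ≈ 0.0147, P(balanced) ≈ 0.5409, P(conservative) ≈ 0.4444

0.541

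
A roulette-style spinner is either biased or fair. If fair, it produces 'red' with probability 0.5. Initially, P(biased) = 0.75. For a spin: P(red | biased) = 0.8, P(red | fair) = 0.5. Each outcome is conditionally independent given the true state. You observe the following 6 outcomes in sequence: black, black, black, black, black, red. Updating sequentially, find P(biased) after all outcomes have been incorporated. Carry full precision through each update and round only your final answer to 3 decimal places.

0.047

After 'black': P(biased) = 0.2·0.7500 / (0.2·0.7500 + 0.5·0.2500) ≈ 0.5455
After 'black': P(biased) = 0.2·0.5455 / (0.2·0.5455 + 0.5·0.4545) ≈ 0.3243
After 'black': P(biased) = 0.2·0.3243 / (0.2·0.3243 + 0.5·0.6757) ≈ 0.1611
After 'black': P(biased) = 0.2·0.1611 / (0.2·0.1611 + 0.5·0.8389) ≈ 0.0713
After 'black': P(biased) = 0.2·0.0713 / (0.2·0.0713 + 0.5·0.9287) ≈ 0.0298
After 'red': P(biased) = 0.8·0.0298 / (0.8·0.0298 + 0.5·0.9702) ≈ 0.0468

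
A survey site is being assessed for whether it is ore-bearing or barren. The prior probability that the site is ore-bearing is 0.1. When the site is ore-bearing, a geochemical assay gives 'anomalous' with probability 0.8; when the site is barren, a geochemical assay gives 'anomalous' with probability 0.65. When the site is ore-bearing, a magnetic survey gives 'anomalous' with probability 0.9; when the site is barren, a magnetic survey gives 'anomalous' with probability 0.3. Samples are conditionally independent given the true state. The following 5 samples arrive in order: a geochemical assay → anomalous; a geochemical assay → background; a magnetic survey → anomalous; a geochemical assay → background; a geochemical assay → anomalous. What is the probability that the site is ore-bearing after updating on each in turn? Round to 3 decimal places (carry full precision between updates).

0.142

Each posterior becomes the prior for the next update.
After a geochemical assay='anomalous': P(ore) = 0.8·0.1000 / (0.8·0.1000 + 0.65·0.9000) ≈ 0.1203
After a geochemical assay='background': P(ore) = 0.2·0.1203 / (0.2·0.1203 + 0.35·0.8797) ≈ 0.0725
After a magnetic survey='anomalous': P(ore) = 0.9·0.0725 / (0.9·0.0725 + 0.3·0.9275) ≈ 0.1899
After a geochemical assay='background': P(ore) = 0.2·0.1899 / (0.2·0.1899 + 0.35·0.8101) ≈ 0.1181
After a geochemical assay='anomalous': P(ore) = 0.8·0.1181 / (0.8·0.1181 + 0.65·0.8819) ≈ 0.1415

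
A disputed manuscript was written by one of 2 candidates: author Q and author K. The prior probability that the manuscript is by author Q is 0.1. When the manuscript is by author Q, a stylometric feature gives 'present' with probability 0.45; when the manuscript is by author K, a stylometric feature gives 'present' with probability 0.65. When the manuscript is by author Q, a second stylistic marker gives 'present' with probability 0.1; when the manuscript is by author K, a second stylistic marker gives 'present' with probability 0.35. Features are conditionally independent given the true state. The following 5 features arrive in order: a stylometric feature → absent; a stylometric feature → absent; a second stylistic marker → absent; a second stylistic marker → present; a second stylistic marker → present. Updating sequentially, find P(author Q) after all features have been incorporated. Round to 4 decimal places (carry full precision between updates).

0.0301

Apply Bayes' rule sequentially, carrying P(author Q) forward.
After a stylometric feature='absent': P(author Q) = 0.55·0.1000 / (0.55·0.1000 + 0.35·0.9000) ≈ 0.1486
After a stylometric feature='absent': P(author Q) = 0.55·0.1486 / (0.55·0.1486 + 0.35·0.8514) ≈ 0.2153
After a second stylistic marker='absent': P(author Q) = 0.9·0.2153 / (0.9·0.2153 + 0.65·0.7847) ≈ 0.2753
After a second stylistic marker='present': P(author Q) = 0.1·0.2753 / (0.1·0.2753 + 0.35·0.7247) ≈ 0.0979
After a second stylistic marker='present': P(author Q) = 0.1·0.0979 / (0.1·0.0979 + 0.35·0.9021) ≈ 0.0301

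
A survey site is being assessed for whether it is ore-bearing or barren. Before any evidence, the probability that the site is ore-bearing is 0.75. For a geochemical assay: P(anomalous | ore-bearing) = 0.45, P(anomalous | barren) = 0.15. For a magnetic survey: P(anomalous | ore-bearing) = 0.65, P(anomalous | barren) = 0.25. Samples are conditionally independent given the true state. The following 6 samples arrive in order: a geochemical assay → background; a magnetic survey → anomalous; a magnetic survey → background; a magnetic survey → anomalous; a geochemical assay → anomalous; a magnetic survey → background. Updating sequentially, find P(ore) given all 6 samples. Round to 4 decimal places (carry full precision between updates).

After a geochemical assay='background': P(ore) = 0.55·0.7500 / (0.55·0.7500 + 0.85·0.2500) ≈ 0.6600
After a magnetic survey='anomalous': P(ore) = 0.65·0.6600 / (0.65·0.6600 + 0.25·0.3400) ≈ 0.8346
After a magnetic survey='background': P(ore) = 0.35·0.8346 / (0.35·0.8346 + 0.75·0.1654) ≈ 0.7020
After a magnetic survey='anomalous': P(ore) = 0.65·0.7020 / (0.65·0.7020 + 0.25·0.2980) ≈ 0.8596
After a geochemical assay='anomalous': P(ore) = 0.45·0.8596 / (0.45·0.8596 + 0.15·0.1404) ≈ 0.9484
After a magnetic survey='background': P(ore) = 0.35·0.9484 / (0.35·0.9484 + 0.75·0.0516) ≈ 0.8955

0.8955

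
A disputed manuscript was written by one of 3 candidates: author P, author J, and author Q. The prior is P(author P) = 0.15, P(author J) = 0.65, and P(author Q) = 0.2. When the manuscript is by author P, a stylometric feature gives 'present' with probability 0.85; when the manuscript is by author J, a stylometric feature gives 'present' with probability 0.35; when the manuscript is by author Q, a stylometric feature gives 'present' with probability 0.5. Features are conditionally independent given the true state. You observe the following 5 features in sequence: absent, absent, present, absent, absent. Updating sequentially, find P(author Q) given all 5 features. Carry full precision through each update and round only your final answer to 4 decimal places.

Each posterior becomes the prior for the next update.
After 'absent': normaliser = 0.15·0.1500 + 0.65·0.6500 + 0.5·0.2000; P(author P) ≈ 0.0413, P(author J) ≈ 0.7752, P(author Q) ≈ 0.1835
After 'absent': normaliser = 0.15·0.0413 + 0.65·0.7752 + 0.5·0.1835; P(author P) ≈ 0.0103, P(author J) ≈ 0.8373, P(author Q) ≈ 0.1524
After 'present': normaliser = 0.85·0.0103 + 0.35·0.8373 + 0.5·0.1524; P(author P) ≈ 0.0231, P(author J) ≈ 0.7752, P(author Q) ≈ 0.2016
After 'absent': normaliser = 0.15·0.0231 + 0.65·0.7752 + 0.5·0.2016; P(author P) ≈ 0.0057, P(author J) ≈ 0.8285, P(author Q) ≈ 0.1658
After 'absent': normaliser = 0.15·0.0057 + 0.65·0.8285 + 0.5·0.1658; P(author P) ≈ 0.0014, P(author J) ≈ 0.8654, P(author Q) ≈ 0.1332

0.1332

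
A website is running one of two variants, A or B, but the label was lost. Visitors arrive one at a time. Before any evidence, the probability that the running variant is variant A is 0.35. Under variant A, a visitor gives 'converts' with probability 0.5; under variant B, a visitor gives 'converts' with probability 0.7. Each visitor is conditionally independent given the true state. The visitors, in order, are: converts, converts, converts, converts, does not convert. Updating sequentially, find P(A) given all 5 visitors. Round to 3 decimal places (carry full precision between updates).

After 'converts': P(A) = 0.5·0.3500 / (0.5·0.3500 + 0.7·0.6500) ≈ 0.2778
After 'converts': P(A) = 0.5·0.2778 / (0.5·0.2778 + 0.7·0.7222) ≈ 0.2155
After 'converts': P(A) = 0.5·0.2155 / (0.5·0.2155 + 0.7·0.7845) ≈ 0.1640
After 'converts': P(A) = 0.5·0.1640 / (0.5·0.1640 + 0.7·0.8360) ≈ 0.1229
After 'does not convert': P(A) = 0.5·0.1229 / (0.5·0.1229 + 0.3·0.8771) ≈ 0.1894

0.189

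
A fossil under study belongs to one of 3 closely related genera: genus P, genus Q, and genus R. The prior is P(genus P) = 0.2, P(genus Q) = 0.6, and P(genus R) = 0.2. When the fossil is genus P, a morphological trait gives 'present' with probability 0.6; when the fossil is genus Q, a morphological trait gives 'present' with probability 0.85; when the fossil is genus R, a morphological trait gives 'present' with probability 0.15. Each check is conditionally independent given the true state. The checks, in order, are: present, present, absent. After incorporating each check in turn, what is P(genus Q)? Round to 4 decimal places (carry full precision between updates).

0.6659

Each posterior becomes the prior for the next update.
After 'present': normaliser = 0.6·0.2000 + 0.85·0.6000 + 0.15·0.2000; P(genus P) ≈ 0.1818, P(genus Q) ≈ 0.7727, P(genus R) ≈ 0.0455
After 'present': normaliser = 0.6·0.1818 + 0.85·0.7727 + 0.15·0.0455; P(genus P) ≈ 0.1412, P(genus Q) ≈ 0.8500, P(genus R) ≈ 0.0088
After 'absent': normaliser = 0.4·0.1412 + 0.15·0.8500 + 0.85·0.0088; P(genus P) ≈ 0.2949, P(genus Q) ≈ 0.6659, P(genus R) ≈ 0.0392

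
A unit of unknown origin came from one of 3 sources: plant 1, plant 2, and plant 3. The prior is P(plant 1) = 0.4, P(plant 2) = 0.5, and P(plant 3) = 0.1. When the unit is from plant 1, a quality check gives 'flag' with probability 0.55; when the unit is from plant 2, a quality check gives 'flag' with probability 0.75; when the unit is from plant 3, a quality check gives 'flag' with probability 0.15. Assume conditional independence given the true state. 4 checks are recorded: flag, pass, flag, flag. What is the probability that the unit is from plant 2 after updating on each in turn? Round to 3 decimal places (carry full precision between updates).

After 'flag': normaliser = 0.55·0.4000 + 0.75·0.5000 + 0.15·0.1000; P(plant 1) ≈ 0.3607, P(plant 2) ≈ 0.6148, P(plant 3) ≈ 0.0246
After 'pass': normaliser = 0.45·0.3607 + 0.25·0.6148 + 0.85·0.0246; P(plant 1) ≈ 0.4818, P(plant 2) ≈ 0.4562, P(plant 3) ≈ 0.0620
After 'flag': normaliser = 0.55·0.4818 + 0.75·0.4562 + 0.15·0.0620; P(plant 1) ≈ 0.4298, P(plant 2) ≈ 0.5551, P(plant 3) ≈ 0.0151
After 'flag': normaliser = 0.55·0.4298 + 0.75·0.5551 + 0.15·0.0151; P(plant 1) ≈ 0.3609, P(plant 2) ≈ 0.6356, P(plant 3) ≈ 0.0035

0.636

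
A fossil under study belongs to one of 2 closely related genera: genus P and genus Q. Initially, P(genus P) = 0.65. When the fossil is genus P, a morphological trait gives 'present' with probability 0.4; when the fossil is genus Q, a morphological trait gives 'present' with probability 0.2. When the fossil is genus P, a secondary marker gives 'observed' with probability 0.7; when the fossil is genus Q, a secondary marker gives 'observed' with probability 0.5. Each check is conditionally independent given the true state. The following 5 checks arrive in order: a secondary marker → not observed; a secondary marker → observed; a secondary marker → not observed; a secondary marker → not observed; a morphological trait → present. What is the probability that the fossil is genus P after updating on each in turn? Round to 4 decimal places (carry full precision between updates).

After a secondary marker='not observed': P(genus P) = 0.3·0.6500 / (0.3·0.6500 + 0.5·0.3500) ≈ 0.5270
After a secondary marker='observed': P(genus P) = 0.7·0.5270 / (0.7·0.5270 + 0.5·0.4730) ≈ 0.6094
After a secondary marker='not observed': P(genus P) = 0.3·0.6094 / (0.3·0.6094 + 0.5·0.3906) ≈ 0.4835
After a secondary marker='not observed': P(genus P) = 0.3·0.4835 / (0.3·0.4835 + 0.5·0.5165) ≈ 0.3596
After a morphological trait='present': P(genus P) = 0.4·0.3596 / (0.4·0.3596 + 0.2·0.6404) ≈ 0.5290

0.5290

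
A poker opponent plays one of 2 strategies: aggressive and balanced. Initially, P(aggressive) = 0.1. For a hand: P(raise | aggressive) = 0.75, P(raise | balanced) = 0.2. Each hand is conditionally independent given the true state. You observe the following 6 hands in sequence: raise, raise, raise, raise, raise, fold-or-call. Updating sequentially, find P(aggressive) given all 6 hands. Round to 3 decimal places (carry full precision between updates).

0.963

Each posterior becomes the prior for the next update.
After 'raise': P(aggressive) = 0.75·0.1000 / (0.75·0.1000 + 0.2·0.9000) ≈ 0.2941
After 'raise': P(aggressive) = 0.75·0.2941 / (0.75·0.2941 + 0.2·0.7059) ≈ 0.6098
After 'raise': P(aggressive) = 0.75·0.6098 / (0.75·0.6098 + 0.2·0.3902) ≈ 0.8542
After 'raise': P(aggressive) = 0.75·0.8542 / (0.75·0.8542 + 0.2·0.1458) ≈ 0.9565
After 'raise': P(aggressive) = 0.75·0.9565 / (0.75·0.9565 + 0.2·0.0435) ≈ 0.9880
After 'fold-or-call': P(aggressive) = 0.25·0.9880 / (0.25·0.9880 + 0.8·0.0120) ≈ 0.9626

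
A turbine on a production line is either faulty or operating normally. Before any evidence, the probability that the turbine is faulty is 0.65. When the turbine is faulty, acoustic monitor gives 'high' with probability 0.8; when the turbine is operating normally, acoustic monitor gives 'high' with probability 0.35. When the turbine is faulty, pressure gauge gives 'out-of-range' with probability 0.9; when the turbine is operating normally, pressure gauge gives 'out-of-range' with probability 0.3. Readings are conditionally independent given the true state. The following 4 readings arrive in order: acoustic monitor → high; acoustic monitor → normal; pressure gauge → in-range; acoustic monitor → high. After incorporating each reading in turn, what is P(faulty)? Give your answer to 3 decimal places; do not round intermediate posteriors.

After acoustic monitor='high': P(faulty) = 0.8·0.6500 / (0.8·0.6500 + 0.35·0.3500) ≈ 0.8093
After acoustic monitor='normal': P(faulty) = 0.2·0.8093 / (0.2·0.8093 + 0.65·0.1907) ≈ 0.5664
After pressure gauge='in-range': P(faulty) = 0.1·0.5664 / (0.1·0.5664 + 0.7·0.4336) ≈ 0.1572
After acoustic monitor='high': P(faulty) = 0.8·0.1572 / (0.8·0.1572 + 0.35·0.8428) ≈ 0.2990

0.299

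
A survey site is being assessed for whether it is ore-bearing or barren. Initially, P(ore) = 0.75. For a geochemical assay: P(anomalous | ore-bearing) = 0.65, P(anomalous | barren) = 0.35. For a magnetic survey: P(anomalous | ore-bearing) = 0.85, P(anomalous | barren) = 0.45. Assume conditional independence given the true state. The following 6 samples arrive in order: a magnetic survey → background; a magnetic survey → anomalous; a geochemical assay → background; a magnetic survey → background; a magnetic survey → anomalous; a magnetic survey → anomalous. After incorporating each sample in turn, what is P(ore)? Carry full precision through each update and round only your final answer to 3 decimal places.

After a magnetic survey='background': P(ore) = 0.15·0.7500 / (0.15·0.7500 + 0.55·0.2500) ≈ 0.4500
After a magnetic survey='anomalous': P(ore) = 0.85·0.4500 / (0.85·0.4500 + 0.45·0.5500) ≈ 0.6071
After a geochemical assay='background': P(ore) = 0.35·0.6071 / (0.35·0.6071 + 0.65·0.3929) ≈ 0.4542
After a magnetic survey='background': P(ore) = 0.15·0.4542 / (0.15·0.4542 + 0.55·0.5458) ≈ 0.1850
After a magnetic survey='anomalous': P(ore) = 0.85·0.1850 / (0.85·0.1850 + 0.45·0.8150) ≈ 0.3001
After a magnetic survey='anomalous': P(ore) = 0.85·0.3001 / (0.85·0.3001 + 0.45·0.6999) ≈ 0.4474

0.447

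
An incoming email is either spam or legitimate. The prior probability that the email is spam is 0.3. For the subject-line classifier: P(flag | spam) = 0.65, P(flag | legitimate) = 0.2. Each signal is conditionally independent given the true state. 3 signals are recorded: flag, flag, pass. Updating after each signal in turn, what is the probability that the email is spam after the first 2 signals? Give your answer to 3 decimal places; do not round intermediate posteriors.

After 'flag': P(spam) = 0.65·0.3000 / (0.65·0.3000 + 0.2·0.7000) ≈ 0.5821
After 'flag': P(spam) = 0.65·0.5821 / (0.65·0.5821 + 0.2·0.4179) ≈ 0.8191

0.819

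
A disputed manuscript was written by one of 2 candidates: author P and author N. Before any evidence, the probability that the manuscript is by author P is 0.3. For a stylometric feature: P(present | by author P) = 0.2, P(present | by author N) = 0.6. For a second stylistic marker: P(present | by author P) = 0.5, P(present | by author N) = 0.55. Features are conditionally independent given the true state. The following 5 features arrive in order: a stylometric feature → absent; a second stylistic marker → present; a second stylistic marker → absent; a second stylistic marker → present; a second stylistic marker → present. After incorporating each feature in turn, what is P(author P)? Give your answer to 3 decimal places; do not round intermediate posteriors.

0.417

Each posterior becomes the prior for the next update.
After a stylometric feature='absent': P(author P) = 0.8·0.3000 / (0.8·0.3000 + 0.4·0.7000) ≈ 0.4615
After a second stylistic marker='present': P(author P) = 0.5·0.4615 / (0.5·0.4615 + 0.55·0.5385) ≈ 0.4380
After a second stylistic marker='absent': P(author P) = 0.5·0.4380 / (0.5·0.4380 + 0.45·0.5620) ≈ 0.4640
After a second stylistic marker='present': P(author P) = 0.5·0.4640 / (0.5·0.4640 + 0.55·0.5360) ≈ 0.4404
After a second stylistic marker='present': P(author P) = 0.5·0.4404 / (0.5·0.4404 + 0.55·0.5596) ≈ 0.4171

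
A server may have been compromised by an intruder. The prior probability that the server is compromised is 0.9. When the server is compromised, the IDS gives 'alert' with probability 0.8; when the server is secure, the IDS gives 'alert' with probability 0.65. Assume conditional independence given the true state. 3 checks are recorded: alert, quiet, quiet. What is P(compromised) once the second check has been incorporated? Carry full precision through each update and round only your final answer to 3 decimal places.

After 'alert': P(compromised) = 0.8·0.9000 / (0.8·0.9000 + 0.65·0.1000) ≈ 0.9172
After 'quiet': P(compromised) = 0.2·0.9172 / (0.2·0.9172 + 0.35·0.0828) ≈ 0.8636

0.864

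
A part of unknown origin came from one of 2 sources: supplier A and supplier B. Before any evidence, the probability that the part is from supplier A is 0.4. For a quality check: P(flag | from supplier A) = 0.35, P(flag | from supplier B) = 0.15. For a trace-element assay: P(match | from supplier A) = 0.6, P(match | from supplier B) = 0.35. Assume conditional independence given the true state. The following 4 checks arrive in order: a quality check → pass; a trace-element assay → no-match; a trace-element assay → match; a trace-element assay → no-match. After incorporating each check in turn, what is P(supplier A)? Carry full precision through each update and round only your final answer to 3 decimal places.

After a quality check='pass': P(supplier A) = 0.65·0.4000 / (0.65·0.4000 + 0.85·0.6000) ≈ 0.3377
After a trace-element assay='no-match': P(supplier A) = 0.4·0.3377 / (0.4·0.3377 + 0.65·0.6623) ≈ 0.2388
After a trace-element assay='match': P(supplier A) = 0.6·0.2388 / (0.6·0.2388 + 0.35·0.7612) ≈ 0.3497
After a trace-element assay='no-match': P(supplier A) = 0.4·0.3497 / (0.4·0.3497 + 0.65·0.6503) ≈ 0.2487

0.249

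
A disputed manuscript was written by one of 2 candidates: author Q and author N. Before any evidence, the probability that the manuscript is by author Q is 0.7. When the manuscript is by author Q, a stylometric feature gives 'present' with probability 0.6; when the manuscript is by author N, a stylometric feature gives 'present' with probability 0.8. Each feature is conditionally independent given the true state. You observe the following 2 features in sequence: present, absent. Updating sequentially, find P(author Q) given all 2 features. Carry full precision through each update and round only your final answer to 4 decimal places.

After 'present': P(author Q) = 0.6·0.7000 / (0.6·0.7000 + 0.8·0.3000) ≈ 0.6364
After 'absent': P(author Q) = 0.4·0.6364 / (0.4·0.6364 + 0.2·0.3636) ≈ 0.7778

0.7778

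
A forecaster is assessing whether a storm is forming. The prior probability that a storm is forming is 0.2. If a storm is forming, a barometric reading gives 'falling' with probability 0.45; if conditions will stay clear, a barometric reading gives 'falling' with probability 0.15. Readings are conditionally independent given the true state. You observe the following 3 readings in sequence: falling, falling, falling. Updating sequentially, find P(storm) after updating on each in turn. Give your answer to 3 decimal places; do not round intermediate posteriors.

After 'falling': P(storm) = 0.45·0.2000 / (0.45·0.2000 + 0.15·0.8000) ≈ 0.4286
After 'falling': P(storm) = 0.45·0.4286 / (0.45·0.4286 + 0.15·0.5714) ≈ 0.6923
After 'falling': P(storm) = 0.45·0.6923 / (0.45·0.6923 + 0.15·0.3077) ≈ 0.8710

0.871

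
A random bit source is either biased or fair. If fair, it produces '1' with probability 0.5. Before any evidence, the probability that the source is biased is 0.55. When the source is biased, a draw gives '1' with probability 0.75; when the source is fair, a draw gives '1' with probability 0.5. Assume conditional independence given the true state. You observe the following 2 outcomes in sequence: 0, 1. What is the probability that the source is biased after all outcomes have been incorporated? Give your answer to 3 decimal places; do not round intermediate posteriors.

After '0': P(biased) = 0.25·0.5500 / (0.25·0.5500 + 0.5·0.4500) ≈ 0.3793
After '1': P(biased) = 0.75·0.3793 / (0.75·0.3793 + 0.5·0.6207) ≈ 0.4783

0.478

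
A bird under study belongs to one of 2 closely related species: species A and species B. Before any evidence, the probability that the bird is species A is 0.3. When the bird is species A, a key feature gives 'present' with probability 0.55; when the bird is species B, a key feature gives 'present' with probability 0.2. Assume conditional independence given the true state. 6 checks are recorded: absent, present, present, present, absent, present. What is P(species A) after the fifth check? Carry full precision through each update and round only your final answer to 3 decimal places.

After 'absent': P(species A) = 0.45·0.3000 / (0.45·0.3000 + 0.8·0.7000) ≈ 0.1942
After 'present': P(species A) = 0.55·0.1942 / (0.55·0.1942 + 0.2·0.8058) ≈ 0.3987
After 'present': P(species A) = 0.55·0.3987 / (0.55·0.3987 + 0.2·0.6013) ≈ 0.6458
After 'present': P(species A) = 0.55·0.6458 / (0.55·0.6458 + 0.2·0.3542) ≈ 0.8337
After 'absent': P(species A) = 0.45·0.8337 / (0.45·0.8337 + 0.8·0.1663) ≈ 0.7382

0.738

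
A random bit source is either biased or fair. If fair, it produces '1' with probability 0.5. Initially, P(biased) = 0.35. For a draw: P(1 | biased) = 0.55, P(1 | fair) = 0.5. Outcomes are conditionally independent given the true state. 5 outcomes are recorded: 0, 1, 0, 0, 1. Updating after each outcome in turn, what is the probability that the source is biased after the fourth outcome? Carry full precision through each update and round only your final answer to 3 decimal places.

After '0': P(biased) = 0.45·0.3500 / (0.45·0.3500 + 0.5·0.6500) ≈ 0.3264
After '1': P(biased) = 0.55·0.3264 / (0.55·0.3264 + 0.5·0.6736) ≈ 0.3477
After '0': P(biased) = 0.45·0.3477 / (0.45·0.3477 + 0.5·0.6523) ≈ 0.3242
After '0': P(biased) = 0.45·0.3242 / (0.45·0.3242 + 0.5·0.6758) ≈ 0.3016

0.302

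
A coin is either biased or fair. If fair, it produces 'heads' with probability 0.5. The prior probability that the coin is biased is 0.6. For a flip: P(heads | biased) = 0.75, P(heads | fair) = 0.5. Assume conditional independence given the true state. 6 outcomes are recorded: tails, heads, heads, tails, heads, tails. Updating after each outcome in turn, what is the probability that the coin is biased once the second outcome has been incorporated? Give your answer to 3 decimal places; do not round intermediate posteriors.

Apply Bayes' rule sequentially, carrying P(biased) forward.
After 'tails': P(biased) = 0.25·0.6000 / (0.25·0.6000 + 0.5·0.4000) ≈ 0.4286
After 'heads': P(biased) = 0.75·0.4286 / (0.75·0.4286 + 0.5·0.5714) ≈ 0.5294

0.529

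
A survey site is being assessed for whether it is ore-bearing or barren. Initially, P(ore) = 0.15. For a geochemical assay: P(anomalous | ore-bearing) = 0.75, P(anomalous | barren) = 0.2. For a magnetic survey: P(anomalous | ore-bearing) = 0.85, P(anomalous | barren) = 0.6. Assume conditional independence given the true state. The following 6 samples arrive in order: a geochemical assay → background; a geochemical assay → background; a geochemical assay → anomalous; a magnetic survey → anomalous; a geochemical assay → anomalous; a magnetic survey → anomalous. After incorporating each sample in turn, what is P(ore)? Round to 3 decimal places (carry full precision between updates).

After a geochemical assay='background': P(ore) = 0.25·0.1500 / (0.25·0.1500 + 0.8·0.8500) ≈ 0.0523
After a geochemical assay='background': P(ore) = 0.25·0.0523 / (0.25·0.0523 + 0.8·0.9477) ≈ 0.0169
After a geochemical assay='anomalous': P(ore) = 0.75·0.0169 / (0.75·0.0169 + 0.2·0.9831) ≈ 0.0607
After a magnetic survey='anomalous': P(ore) = 0.85·0.0607 / (0.85·0.0607 + 0.6·0.9393) ≈ 0.0839
After a geochemical assay='anomalous': P(ore) = 0.75·0.0839 / (0.75·0.0839 + 0.2·0.9161) ≈ 0.2556
After a magnetic survey='anomalous': P(ore) = 0.85·0.2556 / (0.85·0.2556 + 0.6·0.7444) ≈ 0.3272

0.327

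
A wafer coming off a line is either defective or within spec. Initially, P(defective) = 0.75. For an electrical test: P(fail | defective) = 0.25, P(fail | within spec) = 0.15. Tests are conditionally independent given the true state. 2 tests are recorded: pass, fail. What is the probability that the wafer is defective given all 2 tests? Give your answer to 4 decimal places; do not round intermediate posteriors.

After 'pass': P(defective) = 0.75·0.7500 / (0.75·0.7500 + 0.85·0.2500) ≈ 0.7258
After 'fail': P(defective) = 0.25·0.7258 / (0.25·0.7258 + 0.15·0.2742) ≈ 0.8152

0.8152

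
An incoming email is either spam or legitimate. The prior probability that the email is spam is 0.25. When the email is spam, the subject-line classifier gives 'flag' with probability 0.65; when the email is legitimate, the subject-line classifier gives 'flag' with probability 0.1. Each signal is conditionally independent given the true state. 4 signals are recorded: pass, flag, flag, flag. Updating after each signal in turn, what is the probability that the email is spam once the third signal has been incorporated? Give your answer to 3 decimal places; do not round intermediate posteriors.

After 'pass': P(spam) = 0.35·0.2500 / (0.35·0.2500 + 0.9·0.7500) ≈ 0.1148
After 'flag': P(spam) = 0.65·0.1148 / (0.65·0.1148 + 0.1·0.8852) ≈ 0.4573
After 'flag': P(spam) = 0.65·0.4573 / (0.65·0.4573 + 0.1·0.5427) ≈ 0.8456

0.846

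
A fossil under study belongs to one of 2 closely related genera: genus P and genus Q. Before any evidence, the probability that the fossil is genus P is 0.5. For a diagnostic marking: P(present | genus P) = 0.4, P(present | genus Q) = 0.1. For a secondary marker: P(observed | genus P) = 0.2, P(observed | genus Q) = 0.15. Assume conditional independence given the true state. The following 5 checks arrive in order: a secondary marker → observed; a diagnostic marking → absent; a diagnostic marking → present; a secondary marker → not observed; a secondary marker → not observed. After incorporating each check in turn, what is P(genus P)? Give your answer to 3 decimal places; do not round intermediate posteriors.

After a secondary marker='observed': P(genus P) = 0.2·0.5000 / (0.2·0.5000 + 0.15·0.5000) ≈ 0.5714
After a diagnostic marking='absent': P(genus P) = 0.6·0.5714 / (0.6·0.5714 + 0.9·0.4286) ≈ 0.4706
After a diagnostic marking='present': P(genus P) = 0.4·0.4706 / (0.4·0.4706 + 0.1·0.5294) ≈ 0.7805
After a secondary marker='not observed': P(genus P) = 0.8·0.7805 / (0.8·0.7805 + 0.85·0.2195) ≈ 0.7699
After a secondary marker='not observed': P(genus P) = 0.8·0.7699 / (0.8·0.7699 + 0.85·0.2301) ≈ 0.7590

0.759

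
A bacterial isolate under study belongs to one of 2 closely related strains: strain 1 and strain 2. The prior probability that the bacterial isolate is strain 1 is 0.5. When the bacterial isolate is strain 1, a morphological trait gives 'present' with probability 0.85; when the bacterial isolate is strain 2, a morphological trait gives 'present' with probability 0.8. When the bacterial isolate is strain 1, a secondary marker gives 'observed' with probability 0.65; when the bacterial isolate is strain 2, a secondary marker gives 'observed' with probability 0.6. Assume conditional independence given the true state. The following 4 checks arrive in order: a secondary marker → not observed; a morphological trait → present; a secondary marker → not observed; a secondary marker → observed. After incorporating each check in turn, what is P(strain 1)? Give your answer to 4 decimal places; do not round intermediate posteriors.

After a secondary marker='not observed': P(strain 1) = 0.35·0.5000 / (0.35·0.5000 + 0.4·0.5000) ≈ 0.4667
After a morphological trait='present': P(strain 1) = 0.85·0.4667 / (0.85·0.4667 + 0.8·0.5333) ≈ 0.4818
After a secondary marker='not observed': P(strain 1) = 0.35·0.4818 / (0.35·0.4818 + 0.4·0.5182) ≈ 0.4486
After a secondary marker='observed': P(strain 1) = 0.65·0.4486 / (0.65·0.4486 + 0.6·0.5514) ≈ 0.4684

0.4684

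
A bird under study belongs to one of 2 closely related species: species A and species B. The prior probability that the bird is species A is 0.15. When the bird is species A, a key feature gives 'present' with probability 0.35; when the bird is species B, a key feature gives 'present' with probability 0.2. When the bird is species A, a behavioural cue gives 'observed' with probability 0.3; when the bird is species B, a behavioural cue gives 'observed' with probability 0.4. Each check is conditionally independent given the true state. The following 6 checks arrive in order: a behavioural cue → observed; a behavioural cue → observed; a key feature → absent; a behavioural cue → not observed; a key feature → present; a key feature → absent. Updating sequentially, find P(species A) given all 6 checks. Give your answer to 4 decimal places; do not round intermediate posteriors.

0.1180

After a behavioural cue='observed': P(species A) = 0.3·0.1500 / (0.3·0.1500 + 0.4·0.8500) ≈ 0.1169
After a behavioural cue='observed': P(species A) = 0.3·0.1169 / (0.3·0.1169 + 0.4·0.8831) ≈ 0.0903
After a key feature='absent': P(species A) = 0.65·0.0903 / (0.65·0.0903 + 0.8·0.9097) ≈ 0.0746
After a behavioural cue='not observed': P(species A) = 0.7·0.0746 / (0.7·0.0746 + 0.6·0.9254) ≈ 0.0860
After a key feature='present': P(species A) = 0.35·0.0860 / (0.35·0.0860 + 0.2·0.9140) ≈ 0.1414
After a key feature='absent': P(species A) = 0.65·0.1414 / (0.65·0.1414 + 0.8·0.8586) ≈ 0.1180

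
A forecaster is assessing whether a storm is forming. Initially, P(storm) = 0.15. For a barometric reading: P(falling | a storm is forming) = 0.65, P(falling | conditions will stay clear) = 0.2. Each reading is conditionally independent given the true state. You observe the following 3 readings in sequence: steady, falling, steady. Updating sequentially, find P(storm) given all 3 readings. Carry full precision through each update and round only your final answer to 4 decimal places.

After 'steady': P(storm) = 0.35·0.1500 / (0.35·0.1500 + 0.8·0.8500) ≈ 0.0717
After 'falling': P(storm) = 0.65·0.0717 / (0.65·0.0717 + 0.2·0.9283) ≈ 0.2006
After 'steady': P(storm) = 0.35·0.2006 / (0.35·0.2006 + 0.8·0.7994) ≈ 0.0989

0.0989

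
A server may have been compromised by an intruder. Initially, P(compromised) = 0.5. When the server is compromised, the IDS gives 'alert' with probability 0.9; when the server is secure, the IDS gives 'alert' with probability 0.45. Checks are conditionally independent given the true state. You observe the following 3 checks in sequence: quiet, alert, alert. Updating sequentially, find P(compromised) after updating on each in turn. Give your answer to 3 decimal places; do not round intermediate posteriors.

0.421

After 'quiet': P(compromised) = 0.1·0.5000 / (0.1·0.5000 + 0.55·0.5000) ≈ 0.1538
After 'alert': P(compromised) = 0.9·0.1538 / (0.9·0.1538 + 0.45·0.8462) ≈ 0.2667
After 'alert': P(compromised) = 0.9·0.2667 / (0.9·0.2667 + 0.45·0.7333) ≈ 0.4211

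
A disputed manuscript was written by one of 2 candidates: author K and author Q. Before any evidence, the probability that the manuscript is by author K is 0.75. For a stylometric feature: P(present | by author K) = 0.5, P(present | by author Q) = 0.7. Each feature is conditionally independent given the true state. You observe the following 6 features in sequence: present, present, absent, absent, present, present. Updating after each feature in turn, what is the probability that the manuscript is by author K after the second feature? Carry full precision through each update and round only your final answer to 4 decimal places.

0.6048

After 'present': P(author K) = 0.5·0.7500 / (0.5·0.7500 + 0.7·0.2500) ≈ 0.6818
After 'present': P(author K) = 0.5·0.6818 / (0.5·0.6818 + 0.7·0.3182) ≈ 0.6048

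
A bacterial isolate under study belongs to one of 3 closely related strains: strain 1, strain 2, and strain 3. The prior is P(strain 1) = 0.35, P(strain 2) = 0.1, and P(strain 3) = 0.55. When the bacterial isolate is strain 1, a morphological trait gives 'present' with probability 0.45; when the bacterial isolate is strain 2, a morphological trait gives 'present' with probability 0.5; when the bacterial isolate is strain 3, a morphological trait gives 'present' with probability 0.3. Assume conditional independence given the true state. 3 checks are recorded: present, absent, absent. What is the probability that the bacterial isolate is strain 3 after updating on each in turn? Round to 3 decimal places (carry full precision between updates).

0.573

Apply Bayes' rule sequentially, carrying P(strain 3) forward.
After 'present': normaliser = 0.45·0.3500 + 0.5·0.1000 + 0.3·0.5500; P(strain 1) ≈ 0.4228, P(strain 2) ≈ 0.1342, P(strain 3) ≈ 0.4430
After 'absent': normaliser = 0.55·0.4228 + 0.5·0.1342 + 0.7·0.4430; P(strain 1) ≈ 0.3814, P(strain 2) ≈ 0.1101, P(strain 3) ≈ 0.5085
After 'absent': normaliser = 0.55·0.3814 + 0.5·0.1101 + 0.7·0.5085; P(strain 1) ≈ 0.3379, P(strain 2) ≈ 0.0887, P(strain 3) ≈ 0.5734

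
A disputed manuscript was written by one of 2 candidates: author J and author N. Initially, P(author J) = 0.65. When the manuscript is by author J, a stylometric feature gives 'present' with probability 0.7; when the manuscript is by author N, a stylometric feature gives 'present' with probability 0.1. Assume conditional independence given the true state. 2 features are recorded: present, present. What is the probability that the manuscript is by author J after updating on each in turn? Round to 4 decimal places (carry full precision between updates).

0.9891

After 'present': P(author J) = 0.7·0.6500 / (0.7·0.6500 + 0.1·0.3500) ≈ 0.9286
After 'present': P(author J) = 0.7·0.9286 / (0.7·0.9286 + 0.1·0.0714) ≈ 0.9891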